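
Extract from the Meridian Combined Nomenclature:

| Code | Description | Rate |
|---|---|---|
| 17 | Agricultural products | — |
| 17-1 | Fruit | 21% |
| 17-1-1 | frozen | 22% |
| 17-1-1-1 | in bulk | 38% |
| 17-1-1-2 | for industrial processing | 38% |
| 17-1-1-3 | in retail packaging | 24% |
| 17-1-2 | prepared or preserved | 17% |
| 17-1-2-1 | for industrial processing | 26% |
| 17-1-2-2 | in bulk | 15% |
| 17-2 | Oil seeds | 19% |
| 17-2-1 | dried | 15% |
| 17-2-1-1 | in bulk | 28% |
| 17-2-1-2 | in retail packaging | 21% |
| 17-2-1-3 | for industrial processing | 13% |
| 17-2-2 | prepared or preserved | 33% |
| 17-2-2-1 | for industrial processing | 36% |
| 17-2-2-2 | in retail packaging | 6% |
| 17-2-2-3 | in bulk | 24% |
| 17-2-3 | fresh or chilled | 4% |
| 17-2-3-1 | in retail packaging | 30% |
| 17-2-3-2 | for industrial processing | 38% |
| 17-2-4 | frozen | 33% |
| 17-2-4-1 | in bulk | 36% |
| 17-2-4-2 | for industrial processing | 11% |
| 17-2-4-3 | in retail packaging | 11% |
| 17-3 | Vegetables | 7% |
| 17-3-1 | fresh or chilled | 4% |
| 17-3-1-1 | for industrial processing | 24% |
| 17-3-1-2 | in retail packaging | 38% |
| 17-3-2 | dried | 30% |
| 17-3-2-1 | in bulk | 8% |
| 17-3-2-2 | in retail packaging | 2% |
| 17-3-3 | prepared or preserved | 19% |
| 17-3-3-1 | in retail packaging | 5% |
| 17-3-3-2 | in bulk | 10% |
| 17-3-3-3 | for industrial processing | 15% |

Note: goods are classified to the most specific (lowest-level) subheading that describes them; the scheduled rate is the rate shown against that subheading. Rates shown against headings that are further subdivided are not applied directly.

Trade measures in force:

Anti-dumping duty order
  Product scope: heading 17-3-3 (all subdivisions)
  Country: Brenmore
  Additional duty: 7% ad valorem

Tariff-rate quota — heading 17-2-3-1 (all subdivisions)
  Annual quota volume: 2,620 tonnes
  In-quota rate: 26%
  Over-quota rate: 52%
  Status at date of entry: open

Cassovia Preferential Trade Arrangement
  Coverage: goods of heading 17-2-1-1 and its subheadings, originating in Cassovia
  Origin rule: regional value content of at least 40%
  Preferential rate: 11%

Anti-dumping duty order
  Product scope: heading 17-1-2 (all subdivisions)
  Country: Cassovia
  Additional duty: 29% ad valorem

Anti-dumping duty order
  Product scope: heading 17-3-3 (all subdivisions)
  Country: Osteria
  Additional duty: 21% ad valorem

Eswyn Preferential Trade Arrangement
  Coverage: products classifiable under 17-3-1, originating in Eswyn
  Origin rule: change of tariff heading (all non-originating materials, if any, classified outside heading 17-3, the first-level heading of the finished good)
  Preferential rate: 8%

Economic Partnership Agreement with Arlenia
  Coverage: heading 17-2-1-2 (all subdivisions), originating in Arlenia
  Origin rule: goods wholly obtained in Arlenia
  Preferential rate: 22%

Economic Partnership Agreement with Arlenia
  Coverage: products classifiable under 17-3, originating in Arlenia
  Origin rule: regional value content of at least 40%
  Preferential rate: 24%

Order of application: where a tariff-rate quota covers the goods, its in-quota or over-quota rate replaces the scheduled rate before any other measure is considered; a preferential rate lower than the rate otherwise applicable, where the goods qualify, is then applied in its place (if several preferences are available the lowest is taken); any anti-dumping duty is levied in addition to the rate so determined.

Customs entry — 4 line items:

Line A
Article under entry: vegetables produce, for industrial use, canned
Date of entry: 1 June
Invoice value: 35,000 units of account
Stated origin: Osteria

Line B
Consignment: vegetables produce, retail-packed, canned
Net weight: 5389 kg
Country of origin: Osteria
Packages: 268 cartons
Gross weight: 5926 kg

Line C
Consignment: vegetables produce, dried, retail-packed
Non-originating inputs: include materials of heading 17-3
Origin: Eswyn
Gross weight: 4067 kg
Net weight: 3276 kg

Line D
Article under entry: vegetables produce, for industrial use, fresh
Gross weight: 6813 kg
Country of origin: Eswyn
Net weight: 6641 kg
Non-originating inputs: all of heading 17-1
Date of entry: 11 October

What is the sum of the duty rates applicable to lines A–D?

Line A: vegetables → 17-3; canned → 17-3-3; for industrial use → 17-3-3-3. Scheduled 15%. anti-dumping (Osteria, 17-3-3): +21%; total 15% + 21% = 36%. → 36%.
Line B: vegetables → 17-3; canned → 17-3-3; retail-packed → 17-3-3-1. Scheduled 5%. anti-dumping (Osteria, 17-3-3): +21%; total 5% + 21% = 26%. → 26%.
Line C: vegetables → 17-3; dried → 17-3-2; retail-packed → 17-3-2-2. Scheduled 2%. Eswyn agreement on 17-3-1: 17-3-2-2 not covered. → 2%.
Line D: vegetables → 17-3; fresh → 17-3-1; for industrial use → 17-3-1-1. Scheduled 24%. Eswyn agreement on 17-3-1: CTH met → 8% available; preferential 8%. → 8%.
Sum: 36% + 26% + 2% + 8% = 72%.

72%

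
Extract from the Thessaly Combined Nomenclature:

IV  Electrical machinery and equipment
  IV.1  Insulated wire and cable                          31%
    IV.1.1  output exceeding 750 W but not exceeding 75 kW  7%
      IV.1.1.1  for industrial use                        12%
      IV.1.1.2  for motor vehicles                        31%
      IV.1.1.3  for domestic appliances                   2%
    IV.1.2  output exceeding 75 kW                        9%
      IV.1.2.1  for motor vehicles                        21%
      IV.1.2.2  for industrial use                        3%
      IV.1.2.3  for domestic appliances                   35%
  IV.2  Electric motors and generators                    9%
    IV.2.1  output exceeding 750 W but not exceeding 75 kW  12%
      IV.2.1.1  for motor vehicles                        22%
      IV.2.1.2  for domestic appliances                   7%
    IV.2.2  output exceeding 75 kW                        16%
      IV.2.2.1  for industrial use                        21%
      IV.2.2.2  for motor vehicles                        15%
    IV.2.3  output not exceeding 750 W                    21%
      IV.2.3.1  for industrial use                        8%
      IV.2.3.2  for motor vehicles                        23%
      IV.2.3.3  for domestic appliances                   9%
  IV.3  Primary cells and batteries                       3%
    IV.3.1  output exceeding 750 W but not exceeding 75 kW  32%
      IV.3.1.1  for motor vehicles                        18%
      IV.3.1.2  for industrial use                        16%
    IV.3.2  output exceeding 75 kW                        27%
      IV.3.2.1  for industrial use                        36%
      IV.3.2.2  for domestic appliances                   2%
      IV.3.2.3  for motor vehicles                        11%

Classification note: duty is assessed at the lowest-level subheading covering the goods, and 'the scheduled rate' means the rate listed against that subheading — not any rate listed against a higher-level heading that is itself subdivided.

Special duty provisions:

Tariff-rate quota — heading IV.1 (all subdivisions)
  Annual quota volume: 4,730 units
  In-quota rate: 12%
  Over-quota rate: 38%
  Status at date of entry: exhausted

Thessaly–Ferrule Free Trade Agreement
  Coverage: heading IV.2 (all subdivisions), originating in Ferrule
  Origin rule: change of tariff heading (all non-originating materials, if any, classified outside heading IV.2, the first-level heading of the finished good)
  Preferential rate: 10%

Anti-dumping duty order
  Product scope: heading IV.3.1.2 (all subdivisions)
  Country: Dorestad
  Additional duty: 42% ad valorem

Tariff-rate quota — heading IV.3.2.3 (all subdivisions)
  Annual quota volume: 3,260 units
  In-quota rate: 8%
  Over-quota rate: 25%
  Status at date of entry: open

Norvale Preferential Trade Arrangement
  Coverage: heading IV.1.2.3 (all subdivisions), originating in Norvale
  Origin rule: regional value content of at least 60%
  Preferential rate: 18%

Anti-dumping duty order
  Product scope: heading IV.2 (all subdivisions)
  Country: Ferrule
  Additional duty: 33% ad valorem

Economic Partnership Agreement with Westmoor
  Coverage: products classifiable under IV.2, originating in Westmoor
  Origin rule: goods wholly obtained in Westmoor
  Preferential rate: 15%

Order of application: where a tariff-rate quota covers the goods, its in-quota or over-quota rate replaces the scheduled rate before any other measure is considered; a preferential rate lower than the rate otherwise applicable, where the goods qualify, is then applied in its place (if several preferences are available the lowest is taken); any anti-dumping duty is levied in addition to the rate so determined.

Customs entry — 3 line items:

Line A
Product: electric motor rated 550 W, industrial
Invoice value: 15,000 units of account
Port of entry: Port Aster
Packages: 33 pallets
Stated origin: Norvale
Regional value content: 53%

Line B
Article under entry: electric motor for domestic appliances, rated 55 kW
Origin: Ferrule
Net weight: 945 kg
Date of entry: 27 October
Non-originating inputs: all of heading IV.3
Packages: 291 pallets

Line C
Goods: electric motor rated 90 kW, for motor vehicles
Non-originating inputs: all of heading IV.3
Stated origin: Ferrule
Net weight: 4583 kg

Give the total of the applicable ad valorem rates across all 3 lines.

91%

Line A: electric motor → IV.2; rated 550 W → IV.2.3; industrial → IV.2.3.1. Scheduled 8%. Norvale agreement on IV.1.2.3: IV.2.3.1 not covered. → 8%.
Line B: electric motor → IV.2; rated 55 kW → IV.2.1; for domestic appliances → IV.2.1.2. Scheduled 7%. Ferrule agreement on IV.2: CTH met → 10% available; preference 10% not lower than 7% → no reduction; anti-dumping (Ferrule, IV.2): +33%; total 7% + 33% = 40%. → 40%.
Line C: electric motor → IV.2; rated 90 kW → IV.2.2; for motor vehicles → IV.2.2.2. Scheduled 15%. Ferrule agreement on IV.2: CTH met → 10% available; preferential 10%; anti-dumping (Ferrule, IV.2): +33%; total 10% + 33% = 43%. → 43%.
Sum: 8% + 40% + 43% = 91%.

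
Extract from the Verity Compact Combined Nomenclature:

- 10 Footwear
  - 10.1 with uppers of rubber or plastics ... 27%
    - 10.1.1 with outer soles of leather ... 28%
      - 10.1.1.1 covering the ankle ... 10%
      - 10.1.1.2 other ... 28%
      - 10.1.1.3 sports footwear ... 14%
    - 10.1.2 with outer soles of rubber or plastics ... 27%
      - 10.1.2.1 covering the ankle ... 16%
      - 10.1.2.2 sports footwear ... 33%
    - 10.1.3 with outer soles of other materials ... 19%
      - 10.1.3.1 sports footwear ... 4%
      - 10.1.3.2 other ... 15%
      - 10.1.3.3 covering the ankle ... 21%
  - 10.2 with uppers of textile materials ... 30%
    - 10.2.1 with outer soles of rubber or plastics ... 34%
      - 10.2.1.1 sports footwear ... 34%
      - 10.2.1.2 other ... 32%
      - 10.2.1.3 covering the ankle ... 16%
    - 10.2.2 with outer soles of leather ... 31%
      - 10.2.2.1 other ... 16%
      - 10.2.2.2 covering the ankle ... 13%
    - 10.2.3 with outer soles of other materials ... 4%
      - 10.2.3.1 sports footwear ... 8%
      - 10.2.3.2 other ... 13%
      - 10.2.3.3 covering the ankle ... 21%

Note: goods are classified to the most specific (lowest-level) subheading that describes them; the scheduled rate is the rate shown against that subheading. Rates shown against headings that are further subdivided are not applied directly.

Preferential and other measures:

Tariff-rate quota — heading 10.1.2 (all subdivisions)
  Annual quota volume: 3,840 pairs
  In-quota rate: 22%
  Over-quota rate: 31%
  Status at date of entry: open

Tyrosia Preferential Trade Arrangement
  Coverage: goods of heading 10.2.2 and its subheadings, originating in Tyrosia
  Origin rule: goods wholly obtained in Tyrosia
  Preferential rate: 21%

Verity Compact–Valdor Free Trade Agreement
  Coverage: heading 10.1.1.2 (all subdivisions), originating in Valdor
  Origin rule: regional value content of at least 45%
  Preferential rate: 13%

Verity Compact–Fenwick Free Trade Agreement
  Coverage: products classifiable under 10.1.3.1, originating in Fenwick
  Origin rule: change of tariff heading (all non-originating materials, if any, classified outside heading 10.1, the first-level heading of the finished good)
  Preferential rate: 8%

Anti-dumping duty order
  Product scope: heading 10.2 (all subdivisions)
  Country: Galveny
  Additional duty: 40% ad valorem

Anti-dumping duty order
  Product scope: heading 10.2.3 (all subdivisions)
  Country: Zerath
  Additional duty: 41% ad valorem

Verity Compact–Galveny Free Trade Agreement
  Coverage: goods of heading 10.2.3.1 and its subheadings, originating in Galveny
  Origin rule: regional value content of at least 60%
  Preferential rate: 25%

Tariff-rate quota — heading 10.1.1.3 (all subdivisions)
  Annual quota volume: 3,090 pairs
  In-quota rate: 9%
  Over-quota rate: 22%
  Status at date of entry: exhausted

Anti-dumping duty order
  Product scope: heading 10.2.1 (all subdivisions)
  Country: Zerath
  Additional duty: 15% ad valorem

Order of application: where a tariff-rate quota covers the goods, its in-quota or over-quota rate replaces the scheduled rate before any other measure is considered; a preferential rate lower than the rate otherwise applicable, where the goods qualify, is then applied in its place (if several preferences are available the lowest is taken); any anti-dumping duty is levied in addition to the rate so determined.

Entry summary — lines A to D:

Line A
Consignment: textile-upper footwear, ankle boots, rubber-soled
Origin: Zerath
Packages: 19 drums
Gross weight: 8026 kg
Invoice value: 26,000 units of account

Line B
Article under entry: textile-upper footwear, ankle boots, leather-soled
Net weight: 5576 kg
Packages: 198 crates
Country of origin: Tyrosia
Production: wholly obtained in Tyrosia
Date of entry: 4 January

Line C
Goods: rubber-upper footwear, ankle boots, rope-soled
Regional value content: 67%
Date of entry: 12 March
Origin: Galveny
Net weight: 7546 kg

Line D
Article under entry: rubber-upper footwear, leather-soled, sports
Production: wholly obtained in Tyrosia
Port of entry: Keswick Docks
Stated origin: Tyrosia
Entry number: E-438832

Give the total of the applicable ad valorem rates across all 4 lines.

87%

Line A: textile-upper → 10.2; rubber-soled → 10.2.1; ankle boots → 10.2.1.3. Scheduled 16%. anti-dumping (Zerath, 10.2.1): +15%; total 16% + 15% = 31%. → 31%.
Line B: textile-upper → 10.2; leather-soled → 10.2.2; ankle boots → 10.2.2.2. Scheduled 13%. Tyrosia agreement on 10.2.2: wholly obtained → 21% available; preference 21% not lower than 13% → no reduction. → 13%.
Line C: rubber-upper → 10.1; rope-soled → 10.1.3; ankle boots → 10.1.3.3. Scheduled 21%. Galveny agreement on 10.2.3.1: 10.1.3.3 not covered. → 21%.
Line D: rubber-upper → 10.1; leather-soled → 10.1.1; sports → 10.1.1.3. Scheduled 14%. quota on 10.1.1.3 exhausted → over-quota 22%; Tyrosia agreement on 10.2.2: 10.1.1.3 not covered. → 22%.
Sum: 31% + 13% + 21% + 22% = 87%.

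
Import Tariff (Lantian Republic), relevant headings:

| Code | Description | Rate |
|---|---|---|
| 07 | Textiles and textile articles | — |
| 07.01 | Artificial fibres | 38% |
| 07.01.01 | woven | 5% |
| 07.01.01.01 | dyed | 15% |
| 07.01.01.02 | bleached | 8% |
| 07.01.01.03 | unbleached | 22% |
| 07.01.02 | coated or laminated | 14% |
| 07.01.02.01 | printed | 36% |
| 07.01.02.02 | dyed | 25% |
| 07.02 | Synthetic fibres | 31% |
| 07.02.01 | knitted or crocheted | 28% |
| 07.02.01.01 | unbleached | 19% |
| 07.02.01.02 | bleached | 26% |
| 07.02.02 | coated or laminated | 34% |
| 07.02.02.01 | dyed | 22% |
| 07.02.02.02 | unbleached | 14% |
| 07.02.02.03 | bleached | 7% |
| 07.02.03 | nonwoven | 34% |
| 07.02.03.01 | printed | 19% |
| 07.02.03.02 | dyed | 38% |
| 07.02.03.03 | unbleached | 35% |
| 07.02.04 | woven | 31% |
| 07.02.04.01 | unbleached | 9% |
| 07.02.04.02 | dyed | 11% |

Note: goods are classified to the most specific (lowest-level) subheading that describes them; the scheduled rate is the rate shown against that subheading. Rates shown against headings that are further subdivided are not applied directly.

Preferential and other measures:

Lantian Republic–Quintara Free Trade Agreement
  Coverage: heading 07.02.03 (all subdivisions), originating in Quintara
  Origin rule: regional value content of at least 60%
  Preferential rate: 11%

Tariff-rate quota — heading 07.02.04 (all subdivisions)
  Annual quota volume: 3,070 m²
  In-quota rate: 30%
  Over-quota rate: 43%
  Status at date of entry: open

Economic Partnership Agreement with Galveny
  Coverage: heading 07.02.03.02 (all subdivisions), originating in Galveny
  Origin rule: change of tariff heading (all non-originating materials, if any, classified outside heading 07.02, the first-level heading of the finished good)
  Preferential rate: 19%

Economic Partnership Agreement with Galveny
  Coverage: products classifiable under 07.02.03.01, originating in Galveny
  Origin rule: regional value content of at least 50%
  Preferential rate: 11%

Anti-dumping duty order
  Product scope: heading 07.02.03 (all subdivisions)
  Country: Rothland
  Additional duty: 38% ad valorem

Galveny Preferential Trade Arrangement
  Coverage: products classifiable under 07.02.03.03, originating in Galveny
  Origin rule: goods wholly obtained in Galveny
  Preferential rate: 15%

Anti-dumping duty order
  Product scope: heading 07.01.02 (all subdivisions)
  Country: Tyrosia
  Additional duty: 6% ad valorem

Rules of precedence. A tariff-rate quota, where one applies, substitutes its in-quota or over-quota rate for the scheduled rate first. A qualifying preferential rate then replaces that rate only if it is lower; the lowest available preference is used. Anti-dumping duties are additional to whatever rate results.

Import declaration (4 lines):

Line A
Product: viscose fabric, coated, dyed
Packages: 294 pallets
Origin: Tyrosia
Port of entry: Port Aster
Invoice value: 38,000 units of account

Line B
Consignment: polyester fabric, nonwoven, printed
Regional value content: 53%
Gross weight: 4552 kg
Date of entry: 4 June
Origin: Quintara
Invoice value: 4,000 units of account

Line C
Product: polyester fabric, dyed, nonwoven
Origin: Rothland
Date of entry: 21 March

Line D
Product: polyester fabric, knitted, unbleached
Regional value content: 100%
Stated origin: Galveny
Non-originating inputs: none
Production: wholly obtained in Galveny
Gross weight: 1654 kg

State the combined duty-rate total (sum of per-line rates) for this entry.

Line A: viscose → 07.01; coated → 07.01.02; dyed → 07.01.02.02. Scheduled 25%. anti-dumping (Tyrosia, 07.01.02): +6%; total 25% + 6% = 31%. → 31%.
Line B: polyester → 07.02; nonwoven → 07.02.03; printed → 07.02.03.01. Scheduled 19%. Quintara agreement on 07.02.03: RVC < 60%. → 19%.
Line C: polyester → 07.02; nonwoven → 07.02.03; dyed → 07.02.03.02. Scheduled 38%. anti-dumping (Rothland, 07.02.03): +38%; total 38% + 38% = 76%. → 76%.
Line D: polyester → 07.02; knitted → 07.02.01; unbleached → 07.02.01.01. Scheduled 19%. Galveny agreement on 07.02.03.02: 07.02.01.01 not covered; Galveny agreement on 07.02.03.01: 07.02.01.01 not covered; Galveny agreement on 07.02.03.03: 07.02.01.01 not covered. → 19%.
Sum: 31% + 19% + 76% + 19% = 145%.

145%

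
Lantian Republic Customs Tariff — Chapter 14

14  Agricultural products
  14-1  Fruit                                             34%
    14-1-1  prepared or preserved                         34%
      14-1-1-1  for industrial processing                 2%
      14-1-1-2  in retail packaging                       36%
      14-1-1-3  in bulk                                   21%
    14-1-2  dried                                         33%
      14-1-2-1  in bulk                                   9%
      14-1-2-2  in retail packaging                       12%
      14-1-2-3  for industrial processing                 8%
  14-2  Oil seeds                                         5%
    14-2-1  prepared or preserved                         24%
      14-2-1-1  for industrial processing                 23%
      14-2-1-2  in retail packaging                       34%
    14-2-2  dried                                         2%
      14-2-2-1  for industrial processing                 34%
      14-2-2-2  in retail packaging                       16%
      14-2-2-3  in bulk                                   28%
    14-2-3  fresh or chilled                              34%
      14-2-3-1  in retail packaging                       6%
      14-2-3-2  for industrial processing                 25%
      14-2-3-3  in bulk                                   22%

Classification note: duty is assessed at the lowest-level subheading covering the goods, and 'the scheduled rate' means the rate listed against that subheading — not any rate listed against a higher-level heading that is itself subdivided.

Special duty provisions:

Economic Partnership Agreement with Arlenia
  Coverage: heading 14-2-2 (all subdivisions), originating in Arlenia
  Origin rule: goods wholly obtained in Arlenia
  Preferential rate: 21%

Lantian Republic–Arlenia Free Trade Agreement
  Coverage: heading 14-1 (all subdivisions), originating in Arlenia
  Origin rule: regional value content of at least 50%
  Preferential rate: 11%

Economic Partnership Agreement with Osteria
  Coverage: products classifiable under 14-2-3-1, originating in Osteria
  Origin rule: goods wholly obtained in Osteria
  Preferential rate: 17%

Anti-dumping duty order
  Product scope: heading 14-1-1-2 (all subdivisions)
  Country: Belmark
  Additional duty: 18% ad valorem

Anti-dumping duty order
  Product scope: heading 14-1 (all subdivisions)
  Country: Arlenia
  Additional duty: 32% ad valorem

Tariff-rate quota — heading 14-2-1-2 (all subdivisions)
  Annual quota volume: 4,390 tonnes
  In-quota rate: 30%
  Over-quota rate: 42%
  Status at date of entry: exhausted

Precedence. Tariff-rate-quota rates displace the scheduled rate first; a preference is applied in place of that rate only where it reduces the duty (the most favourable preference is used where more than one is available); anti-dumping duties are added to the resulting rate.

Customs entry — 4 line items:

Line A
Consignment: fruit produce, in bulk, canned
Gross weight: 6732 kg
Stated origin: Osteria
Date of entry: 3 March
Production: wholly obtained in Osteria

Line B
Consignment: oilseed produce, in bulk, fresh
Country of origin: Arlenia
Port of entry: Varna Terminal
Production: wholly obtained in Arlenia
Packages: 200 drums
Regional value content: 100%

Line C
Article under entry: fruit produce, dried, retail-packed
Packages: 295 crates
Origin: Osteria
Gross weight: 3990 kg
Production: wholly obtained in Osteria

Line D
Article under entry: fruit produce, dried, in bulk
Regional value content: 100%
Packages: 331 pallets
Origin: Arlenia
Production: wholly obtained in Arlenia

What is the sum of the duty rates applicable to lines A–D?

Line A: fruit → 14-1; canned → 14-1-1; in bulk → 14-1-1-3. Scheduled 21%. Osteria agreement on 14-2-3-1: 14-1-1-3 not covered. → 21%.
Line B: oilseed → 14-2; fresh → 14-2-3; in bulk → 14-2-3-3. Scheduled 22%. Arlenia agreement on 14-2-2: 14-2-3-3 not covered; Arlenia agreement on 14-1: 14-2-3-3 not covered. → 22%.
Line C: fruit → 14-1; dried → 14-1-2; retail-packed → 14-1-2-2. Scheduled 12%. Osteria agreement on 14-2-3-1: 14-1-2-2 not covered. → 12%.
Line D: fruit → 14-1; dried → 14-1-2; in bulk → 14-1-2-1. Scheduled 9%. Arlenia agreement on 14-2-2: 14-1-2-1 not covered; Arlenia agreement on 14-1: RVC ≥ 50% → 11% available; preference 11% not lower than 9% → no reduction; anti-dumping (Arlenia, 14-1): +32%; total 9% + 32% = 41%. → 41%.
Sum: 21% + 22% + 12% + 41% = 96%.

96%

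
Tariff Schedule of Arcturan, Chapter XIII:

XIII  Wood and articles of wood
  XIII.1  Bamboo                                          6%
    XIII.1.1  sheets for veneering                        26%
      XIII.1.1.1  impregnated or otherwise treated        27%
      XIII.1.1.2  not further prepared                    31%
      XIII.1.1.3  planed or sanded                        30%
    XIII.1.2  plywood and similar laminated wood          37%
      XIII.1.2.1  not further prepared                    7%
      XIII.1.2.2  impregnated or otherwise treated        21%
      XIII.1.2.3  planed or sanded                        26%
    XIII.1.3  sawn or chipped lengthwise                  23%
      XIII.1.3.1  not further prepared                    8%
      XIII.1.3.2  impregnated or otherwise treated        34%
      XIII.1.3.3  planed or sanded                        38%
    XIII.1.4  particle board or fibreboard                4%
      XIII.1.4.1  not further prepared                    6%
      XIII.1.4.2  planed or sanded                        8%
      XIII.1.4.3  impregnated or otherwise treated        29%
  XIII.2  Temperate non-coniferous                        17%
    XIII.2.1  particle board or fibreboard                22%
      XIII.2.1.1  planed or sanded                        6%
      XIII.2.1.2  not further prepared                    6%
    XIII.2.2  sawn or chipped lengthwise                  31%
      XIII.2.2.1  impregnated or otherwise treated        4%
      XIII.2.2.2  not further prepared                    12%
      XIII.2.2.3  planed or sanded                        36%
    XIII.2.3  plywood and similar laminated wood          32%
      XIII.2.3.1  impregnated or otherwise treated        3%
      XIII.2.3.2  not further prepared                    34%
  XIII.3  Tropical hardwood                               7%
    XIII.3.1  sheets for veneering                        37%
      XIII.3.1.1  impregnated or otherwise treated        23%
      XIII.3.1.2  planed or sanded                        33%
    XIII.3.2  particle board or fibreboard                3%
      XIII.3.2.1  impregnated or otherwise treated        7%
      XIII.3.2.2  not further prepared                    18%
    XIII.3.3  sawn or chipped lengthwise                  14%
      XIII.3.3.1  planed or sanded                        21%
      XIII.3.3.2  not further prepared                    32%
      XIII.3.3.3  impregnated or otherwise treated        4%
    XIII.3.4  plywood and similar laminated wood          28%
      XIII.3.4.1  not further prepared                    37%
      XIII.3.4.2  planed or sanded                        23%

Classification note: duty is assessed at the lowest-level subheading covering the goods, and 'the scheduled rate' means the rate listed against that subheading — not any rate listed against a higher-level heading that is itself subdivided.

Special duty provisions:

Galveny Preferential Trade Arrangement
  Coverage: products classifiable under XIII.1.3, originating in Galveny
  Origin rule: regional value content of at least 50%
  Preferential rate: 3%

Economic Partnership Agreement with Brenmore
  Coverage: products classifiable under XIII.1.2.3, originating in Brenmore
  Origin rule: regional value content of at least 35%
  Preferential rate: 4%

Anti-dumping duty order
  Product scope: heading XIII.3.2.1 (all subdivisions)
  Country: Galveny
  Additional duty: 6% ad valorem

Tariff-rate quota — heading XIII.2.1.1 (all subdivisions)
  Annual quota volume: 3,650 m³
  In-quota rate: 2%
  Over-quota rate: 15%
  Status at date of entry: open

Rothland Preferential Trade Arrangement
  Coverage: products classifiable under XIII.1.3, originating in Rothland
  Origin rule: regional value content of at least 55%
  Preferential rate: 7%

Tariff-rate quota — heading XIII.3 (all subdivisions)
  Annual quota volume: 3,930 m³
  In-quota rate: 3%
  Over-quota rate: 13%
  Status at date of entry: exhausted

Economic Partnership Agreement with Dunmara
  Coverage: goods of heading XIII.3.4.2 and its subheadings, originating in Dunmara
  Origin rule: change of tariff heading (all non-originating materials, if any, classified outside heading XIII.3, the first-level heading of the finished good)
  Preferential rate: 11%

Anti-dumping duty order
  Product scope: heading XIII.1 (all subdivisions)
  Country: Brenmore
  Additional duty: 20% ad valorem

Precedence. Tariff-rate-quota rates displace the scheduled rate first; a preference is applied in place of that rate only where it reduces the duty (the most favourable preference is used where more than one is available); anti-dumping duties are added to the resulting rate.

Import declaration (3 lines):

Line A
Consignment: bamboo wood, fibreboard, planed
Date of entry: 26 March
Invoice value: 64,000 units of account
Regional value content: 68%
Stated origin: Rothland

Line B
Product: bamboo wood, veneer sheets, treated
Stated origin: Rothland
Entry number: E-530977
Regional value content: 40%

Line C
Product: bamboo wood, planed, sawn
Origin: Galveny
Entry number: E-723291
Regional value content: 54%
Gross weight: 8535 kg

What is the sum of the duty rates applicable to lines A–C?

Line A: bamboo → XIII.1; fibreboard → XIII.1.4; planed → XIII.1.4.2. Scheduled 8%. Rothland agreement on XIII.1.3: XIII.1.4.2 not covered. → 8%.
Line B: bamboo → XIII.1; veneer sheets → XIII.1.1; treated → XIII.1.1.1. Scheduled 27%. Rothland agreement on XIII.1.3: XIII.1.1.1 not covered. → 27%.
Line C: bamboo → XIII.1; sawn → XIII.1.3; planed → XIII.1.3.3. Scheduled 38%. Galveny agreement on XIII.1.3: RVC ≥ 50% → 3% available; preferential 3%. → 3%.
Sum: 8% + 27% + 3% = 38%.

38%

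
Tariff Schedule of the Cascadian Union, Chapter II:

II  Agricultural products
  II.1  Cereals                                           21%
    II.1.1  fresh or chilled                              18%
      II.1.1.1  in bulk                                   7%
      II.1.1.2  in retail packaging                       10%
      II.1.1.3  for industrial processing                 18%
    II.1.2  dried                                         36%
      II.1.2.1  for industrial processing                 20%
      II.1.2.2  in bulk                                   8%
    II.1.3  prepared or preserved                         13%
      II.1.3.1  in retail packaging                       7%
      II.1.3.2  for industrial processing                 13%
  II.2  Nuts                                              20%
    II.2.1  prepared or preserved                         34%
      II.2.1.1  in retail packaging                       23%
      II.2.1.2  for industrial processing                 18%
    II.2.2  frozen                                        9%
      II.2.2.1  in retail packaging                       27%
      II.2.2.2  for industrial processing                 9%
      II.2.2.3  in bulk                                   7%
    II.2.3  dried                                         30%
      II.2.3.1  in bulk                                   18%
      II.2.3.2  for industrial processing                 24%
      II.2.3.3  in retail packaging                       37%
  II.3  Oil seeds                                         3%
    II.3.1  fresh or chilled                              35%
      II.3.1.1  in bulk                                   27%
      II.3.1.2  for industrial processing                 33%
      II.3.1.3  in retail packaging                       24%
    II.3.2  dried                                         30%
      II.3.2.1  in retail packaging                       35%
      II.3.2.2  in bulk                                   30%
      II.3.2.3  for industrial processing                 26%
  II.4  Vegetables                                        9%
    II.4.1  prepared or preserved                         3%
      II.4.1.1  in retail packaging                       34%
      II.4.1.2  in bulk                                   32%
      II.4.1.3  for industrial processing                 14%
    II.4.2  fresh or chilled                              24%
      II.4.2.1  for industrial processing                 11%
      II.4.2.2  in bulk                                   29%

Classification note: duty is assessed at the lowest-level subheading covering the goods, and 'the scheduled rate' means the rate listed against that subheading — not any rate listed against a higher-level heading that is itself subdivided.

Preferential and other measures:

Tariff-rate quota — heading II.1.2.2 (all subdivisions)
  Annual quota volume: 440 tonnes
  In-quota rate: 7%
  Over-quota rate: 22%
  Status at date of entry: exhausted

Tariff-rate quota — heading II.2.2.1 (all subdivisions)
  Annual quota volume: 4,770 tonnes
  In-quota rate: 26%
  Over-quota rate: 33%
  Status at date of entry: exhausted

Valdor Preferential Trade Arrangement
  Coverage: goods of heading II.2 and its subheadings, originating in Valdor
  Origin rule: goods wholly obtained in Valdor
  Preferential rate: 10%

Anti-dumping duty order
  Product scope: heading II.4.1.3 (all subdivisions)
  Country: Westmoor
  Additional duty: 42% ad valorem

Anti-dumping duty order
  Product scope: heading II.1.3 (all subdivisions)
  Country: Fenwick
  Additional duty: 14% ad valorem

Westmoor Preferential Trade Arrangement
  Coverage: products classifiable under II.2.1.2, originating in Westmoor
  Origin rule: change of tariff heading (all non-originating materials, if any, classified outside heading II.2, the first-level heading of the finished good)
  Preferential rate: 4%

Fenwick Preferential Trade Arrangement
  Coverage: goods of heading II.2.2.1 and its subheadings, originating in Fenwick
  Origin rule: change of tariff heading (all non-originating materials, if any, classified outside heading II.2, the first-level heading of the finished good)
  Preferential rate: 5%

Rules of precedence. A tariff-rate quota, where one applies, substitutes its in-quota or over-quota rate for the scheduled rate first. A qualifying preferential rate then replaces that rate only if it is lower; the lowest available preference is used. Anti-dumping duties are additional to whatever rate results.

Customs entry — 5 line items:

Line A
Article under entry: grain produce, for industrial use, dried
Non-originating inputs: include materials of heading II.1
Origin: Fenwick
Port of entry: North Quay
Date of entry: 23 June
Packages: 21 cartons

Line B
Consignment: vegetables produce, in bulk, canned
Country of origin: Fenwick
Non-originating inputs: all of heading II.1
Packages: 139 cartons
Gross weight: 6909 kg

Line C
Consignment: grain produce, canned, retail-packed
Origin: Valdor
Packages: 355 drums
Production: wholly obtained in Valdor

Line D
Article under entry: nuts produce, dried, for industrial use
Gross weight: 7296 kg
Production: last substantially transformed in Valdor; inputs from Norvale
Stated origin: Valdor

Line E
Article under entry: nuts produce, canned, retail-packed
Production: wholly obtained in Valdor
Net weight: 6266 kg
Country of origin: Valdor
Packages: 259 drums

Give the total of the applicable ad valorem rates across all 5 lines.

93%

Line A: grain → II.1; dried → II.1.2; for industrial use → II.1.2.1. Scheduled 20%. Fenwick agreement on II.2.2.1: II.1.2.1 not covered. → 20%.
Line B: vegetables → II.4; canned → II.4.1; in bulk → II.4.1.2. Scheduled 32%. Fenwick agreement on II.2.2.1: II.4.1.2 not covered. → 32%.
Line C: grain → II.1; canned → II.1.3; retail-packed → II.1.3.1. Scheduled 7%. Valdor agreement on II.2: II.1.3.1 not covered. → 7%.
Line D: nuts → II.2; dried → II.2.3; for industrial use → II.2.3.2. Scheduled 24%. Valdor agreement on II.2: not wholly obtained. → 24%.
Line E: nuts → II.2; canned → II.2.1; retail-packed → II.2.1.1. Scheduled 23%. Valdor agreement on II.2: wholly obtained → 10% available; preferential 10%. → 10%.
Sum: 20% + 32% + 7% + 24% + 10% = 93%.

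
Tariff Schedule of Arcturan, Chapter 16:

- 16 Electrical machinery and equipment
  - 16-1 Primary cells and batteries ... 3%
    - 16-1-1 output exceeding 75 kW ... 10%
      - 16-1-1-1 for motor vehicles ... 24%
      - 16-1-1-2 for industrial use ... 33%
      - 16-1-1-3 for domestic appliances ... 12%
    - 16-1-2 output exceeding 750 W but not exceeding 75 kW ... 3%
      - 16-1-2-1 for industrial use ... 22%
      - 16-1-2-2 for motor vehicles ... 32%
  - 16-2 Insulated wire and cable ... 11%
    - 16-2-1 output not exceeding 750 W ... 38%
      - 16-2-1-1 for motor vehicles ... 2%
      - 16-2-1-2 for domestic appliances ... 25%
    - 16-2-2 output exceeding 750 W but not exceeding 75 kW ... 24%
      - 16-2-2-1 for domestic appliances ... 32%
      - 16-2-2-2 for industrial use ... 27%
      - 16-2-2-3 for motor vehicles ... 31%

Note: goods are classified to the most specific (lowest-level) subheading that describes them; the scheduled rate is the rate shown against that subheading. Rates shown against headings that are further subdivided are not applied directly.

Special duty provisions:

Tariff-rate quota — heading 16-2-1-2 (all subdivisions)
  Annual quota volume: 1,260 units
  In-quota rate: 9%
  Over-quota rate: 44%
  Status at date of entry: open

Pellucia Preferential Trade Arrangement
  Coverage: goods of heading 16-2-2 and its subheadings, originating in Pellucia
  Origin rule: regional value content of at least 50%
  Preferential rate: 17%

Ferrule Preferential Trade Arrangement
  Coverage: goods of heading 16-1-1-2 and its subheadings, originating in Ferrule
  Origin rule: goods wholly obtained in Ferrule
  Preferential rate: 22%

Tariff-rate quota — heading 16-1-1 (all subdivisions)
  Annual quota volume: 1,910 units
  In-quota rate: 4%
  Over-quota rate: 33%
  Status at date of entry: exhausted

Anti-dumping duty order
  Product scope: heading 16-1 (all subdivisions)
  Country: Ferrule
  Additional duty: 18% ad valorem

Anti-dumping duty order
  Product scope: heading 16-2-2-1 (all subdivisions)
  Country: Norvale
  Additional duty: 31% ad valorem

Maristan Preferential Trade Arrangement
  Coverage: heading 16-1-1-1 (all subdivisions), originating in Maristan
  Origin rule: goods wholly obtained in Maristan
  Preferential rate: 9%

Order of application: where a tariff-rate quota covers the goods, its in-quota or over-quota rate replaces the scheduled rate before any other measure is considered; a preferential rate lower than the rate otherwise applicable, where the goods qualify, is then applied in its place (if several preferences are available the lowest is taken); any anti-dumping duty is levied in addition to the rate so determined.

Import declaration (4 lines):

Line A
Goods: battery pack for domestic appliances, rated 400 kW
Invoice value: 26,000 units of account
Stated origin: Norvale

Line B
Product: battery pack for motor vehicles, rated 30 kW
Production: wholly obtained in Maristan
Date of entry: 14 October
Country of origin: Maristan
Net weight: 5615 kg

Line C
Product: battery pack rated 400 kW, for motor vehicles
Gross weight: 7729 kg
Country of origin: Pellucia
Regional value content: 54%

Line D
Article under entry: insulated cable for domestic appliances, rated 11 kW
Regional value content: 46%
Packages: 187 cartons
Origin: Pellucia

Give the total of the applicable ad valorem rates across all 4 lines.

Line A: battery pack → 16-1; rated 400 kW → 16-1-1; for domestic appliances → 16-1-1-3. Scheduled 12%. quota on 16-1-1 exhausted → over-quota 33%. → 33%.
Line B: battery pack → 16-1; rated 30 kW → 16-1-2; for motor vehicles → 16-1-2-2. Scheduled 32%. Maristan agreement on 16-1-1-1: 16-1-2-2 not covered. → 32%.
Line C: battery pack → 16-1; rated 400 kW → 16-1-1; for motor vehicles → 16-1-1-1. Scheduled 24%. quota on 16-1-1 exhausted → over-quota 33%; Pellucia agreement on 16-2-2: 16-1-1-1 not covered. → 33%.
Line D: insulated cable → 16-2; rated 11 kW → 16-2-2; for domestic appliances → 16-2-2-1. Scheduled 32%. Pellucia agreement on 16-2-2: RVC < 50%. → 32%.
Sum: 33% + 32% + 33% + 32% = 130%.

130%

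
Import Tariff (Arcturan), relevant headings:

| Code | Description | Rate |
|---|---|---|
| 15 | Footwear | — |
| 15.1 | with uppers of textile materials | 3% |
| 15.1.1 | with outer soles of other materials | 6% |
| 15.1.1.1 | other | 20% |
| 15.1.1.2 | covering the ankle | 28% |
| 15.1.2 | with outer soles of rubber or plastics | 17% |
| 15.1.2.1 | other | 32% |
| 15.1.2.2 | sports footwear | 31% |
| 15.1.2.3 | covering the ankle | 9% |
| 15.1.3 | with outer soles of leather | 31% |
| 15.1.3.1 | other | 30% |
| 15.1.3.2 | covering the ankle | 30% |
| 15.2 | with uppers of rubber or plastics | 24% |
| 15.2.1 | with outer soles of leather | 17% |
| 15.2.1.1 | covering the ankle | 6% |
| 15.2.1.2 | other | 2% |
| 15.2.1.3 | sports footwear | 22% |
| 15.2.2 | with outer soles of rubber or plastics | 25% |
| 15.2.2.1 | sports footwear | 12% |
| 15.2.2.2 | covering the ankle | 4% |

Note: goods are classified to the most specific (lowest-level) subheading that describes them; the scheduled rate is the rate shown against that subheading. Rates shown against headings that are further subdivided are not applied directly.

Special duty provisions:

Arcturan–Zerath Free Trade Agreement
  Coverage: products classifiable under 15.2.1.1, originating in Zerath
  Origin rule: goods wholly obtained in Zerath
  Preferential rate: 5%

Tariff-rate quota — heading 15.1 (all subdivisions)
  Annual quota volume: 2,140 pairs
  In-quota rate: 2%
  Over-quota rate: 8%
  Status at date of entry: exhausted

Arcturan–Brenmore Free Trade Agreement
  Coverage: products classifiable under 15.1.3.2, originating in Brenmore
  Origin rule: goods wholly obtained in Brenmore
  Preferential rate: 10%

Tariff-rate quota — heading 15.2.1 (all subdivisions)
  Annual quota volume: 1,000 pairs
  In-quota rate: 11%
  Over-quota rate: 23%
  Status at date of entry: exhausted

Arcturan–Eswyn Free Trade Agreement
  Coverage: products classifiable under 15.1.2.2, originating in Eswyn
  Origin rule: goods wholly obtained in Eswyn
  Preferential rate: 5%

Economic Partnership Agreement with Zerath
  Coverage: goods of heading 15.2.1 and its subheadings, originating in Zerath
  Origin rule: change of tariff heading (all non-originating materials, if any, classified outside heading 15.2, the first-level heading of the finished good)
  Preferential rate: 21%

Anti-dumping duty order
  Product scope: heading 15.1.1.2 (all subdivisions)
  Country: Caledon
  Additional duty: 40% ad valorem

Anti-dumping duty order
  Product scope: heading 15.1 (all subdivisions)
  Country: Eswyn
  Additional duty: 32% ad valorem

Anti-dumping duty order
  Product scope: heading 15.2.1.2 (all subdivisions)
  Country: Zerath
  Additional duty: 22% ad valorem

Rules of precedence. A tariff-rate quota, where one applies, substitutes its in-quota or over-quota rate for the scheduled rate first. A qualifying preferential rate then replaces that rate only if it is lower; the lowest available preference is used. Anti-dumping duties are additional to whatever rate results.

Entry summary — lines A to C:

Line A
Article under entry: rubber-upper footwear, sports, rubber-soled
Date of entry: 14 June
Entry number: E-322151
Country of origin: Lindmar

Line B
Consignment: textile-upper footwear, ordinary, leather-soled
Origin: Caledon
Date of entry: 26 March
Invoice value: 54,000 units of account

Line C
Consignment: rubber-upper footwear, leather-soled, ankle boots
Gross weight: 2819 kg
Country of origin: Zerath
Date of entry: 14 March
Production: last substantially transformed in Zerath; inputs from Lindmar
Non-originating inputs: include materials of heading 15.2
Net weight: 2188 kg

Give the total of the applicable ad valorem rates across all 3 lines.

Line A: rubber-upper → 15.2; rubber-soled → 15.2.2; sports → 15.2.2.1. Scheduled 12%. No special measure applies. → 12%.
Line B: textile-upper → 15.1; leather-soled → 15.1.3; ordinary → 15.1.3.1. Scheduled 30%. quota on 15.1 exhausted → over-quota 8%. → 8%.
Line C: rubber-upper → 15.2; leather-soled → 15.2.1; ankle boots → 15.2.1.1. Scheduled 6%. quota on 15.2.1 exhausted → over-quota 23%; Zerath agreement on 15.2.1.1: not wholly obtained; Zerath agreement on 15.2.1: CTH not met. → 23%.
Sum: 12% + 8% + 23% = 43%.

43%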